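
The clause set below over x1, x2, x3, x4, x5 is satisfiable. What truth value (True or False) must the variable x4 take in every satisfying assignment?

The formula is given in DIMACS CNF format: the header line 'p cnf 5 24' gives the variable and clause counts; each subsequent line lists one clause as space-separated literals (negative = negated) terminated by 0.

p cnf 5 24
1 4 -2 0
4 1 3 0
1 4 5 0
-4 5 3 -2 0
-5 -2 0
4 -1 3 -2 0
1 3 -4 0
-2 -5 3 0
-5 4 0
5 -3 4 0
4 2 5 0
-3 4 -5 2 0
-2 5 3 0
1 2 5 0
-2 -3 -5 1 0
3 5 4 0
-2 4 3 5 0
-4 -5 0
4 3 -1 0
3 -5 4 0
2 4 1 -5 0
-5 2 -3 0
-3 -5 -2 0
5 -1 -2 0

True

Suppose x4 = False.
Unit clause (¬x5) forces x5 = False.
Unit clause (x1) forces x1 = True.
Unit clause (¬x3) forces x3 = False.
But (x3) is also a unit clause — contradiction.
So every satisfying assignment has x4 = True.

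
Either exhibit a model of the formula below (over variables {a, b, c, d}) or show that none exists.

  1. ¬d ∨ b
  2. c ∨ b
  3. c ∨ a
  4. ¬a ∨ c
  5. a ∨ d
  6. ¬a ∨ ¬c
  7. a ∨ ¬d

UNSATISFIABLE

Try d = False.
(a) alone gives a = True.
(c) alone gives c = True.
That conflicts with the unit clause (¬c).
Undo d and try d = True.
(b) alone gives b = True.
(a) alone gives a = True.
(c) alone gives c = True.
That conflicts with the unit clause (¬c).
Neither d = True nor d = False works.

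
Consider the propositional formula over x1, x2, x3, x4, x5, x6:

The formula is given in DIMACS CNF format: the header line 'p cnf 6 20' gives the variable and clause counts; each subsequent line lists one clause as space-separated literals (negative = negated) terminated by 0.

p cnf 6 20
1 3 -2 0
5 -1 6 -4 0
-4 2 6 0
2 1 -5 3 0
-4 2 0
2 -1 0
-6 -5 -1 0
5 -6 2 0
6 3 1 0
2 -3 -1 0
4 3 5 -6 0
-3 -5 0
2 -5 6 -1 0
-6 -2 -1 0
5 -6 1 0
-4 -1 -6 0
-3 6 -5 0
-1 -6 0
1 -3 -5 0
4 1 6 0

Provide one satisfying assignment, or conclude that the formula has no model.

x1=False, x2=True, x3=True, x4=True, x5=False, x6=False

Branch on x4: set x4 = True.
From the singleton clause (x2), x2 = True.
Branch on x1: set x1 = False.
From the singleton clause (x3), x3 = True.
From the singleton clause (¬x5), x5 = False.
From the singleton clause (¬x6), x6 = False.
This assignment satisfies each clause.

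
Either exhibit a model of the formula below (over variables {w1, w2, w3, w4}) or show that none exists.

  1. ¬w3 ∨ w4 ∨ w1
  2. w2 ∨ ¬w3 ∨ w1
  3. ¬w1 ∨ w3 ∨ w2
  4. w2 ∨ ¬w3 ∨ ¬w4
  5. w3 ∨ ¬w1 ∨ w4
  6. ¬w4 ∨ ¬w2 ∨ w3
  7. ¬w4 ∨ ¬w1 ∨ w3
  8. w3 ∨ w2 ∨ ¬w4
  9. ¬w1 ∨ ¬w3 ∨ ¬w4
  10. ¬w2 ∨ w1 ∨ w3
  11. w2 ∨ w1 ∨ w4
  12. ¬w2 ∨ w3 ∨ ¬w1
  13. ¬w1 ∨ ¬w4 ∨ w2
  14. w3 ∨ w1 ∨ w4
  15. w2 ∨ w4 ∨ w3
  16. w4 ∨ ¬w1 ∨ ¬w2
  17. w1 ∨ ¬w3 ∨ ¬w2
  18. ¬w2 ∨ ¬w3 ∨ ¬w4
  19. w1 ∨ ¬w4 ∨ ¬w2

Branch on w3: set w3 = True.
Branch on w4: set w4 = False.
(w1) alone gives w1 = True.
(¬w2) alone gives w2 = False.
All clauses are satisfied.

w1 ↦ True; w2 ↦ False; w3 ↦ True; w4 ↦ False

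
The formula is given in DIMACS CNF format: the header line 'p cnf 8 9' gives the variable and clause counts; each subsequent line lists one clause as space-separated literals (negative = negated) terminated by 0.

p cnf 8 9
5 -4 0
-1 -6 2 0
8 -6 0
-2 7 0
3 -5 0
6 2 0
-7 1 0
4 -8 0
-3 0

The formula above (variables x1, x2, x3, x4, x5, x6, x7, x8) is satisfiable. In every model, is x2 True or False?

Suppose x2 = False.
From the singleton clause (x6), x6 = True.
From the singleton clause (¬x1), x1 = False.
From the singleton clause (x8), x8 = True.
From the singleton clause (¬x7), x7 = False.
From the singleton clause (x4), x4 = True.
From the singleton clause (x5), x5 = True.
From the singleton clause (x3), x3 = True.
Now (¬x3) is unsatisfied and unit — conflict.
So every satisfying assignment has x2 = True.

True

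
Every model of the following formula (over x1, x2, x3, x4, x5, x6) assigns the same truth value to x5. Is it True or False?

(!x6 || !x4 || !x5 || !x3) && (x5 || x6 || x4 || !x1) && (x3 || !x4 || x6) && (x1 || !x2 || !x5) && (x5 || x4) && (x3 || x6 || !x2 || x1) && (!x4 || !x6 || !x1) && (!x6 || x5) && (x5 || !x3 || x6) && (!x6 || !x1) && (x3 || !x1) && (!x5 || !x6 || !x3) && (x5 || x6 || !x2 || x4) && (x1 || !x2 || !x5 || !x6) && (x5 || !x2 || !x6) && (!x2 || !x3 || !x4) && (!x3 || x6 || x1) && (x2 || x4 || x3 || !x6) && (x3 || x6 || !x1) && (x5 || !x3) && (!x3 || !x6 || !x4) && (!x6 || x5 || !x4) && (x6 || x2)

Suppose x5 = false.
The clause (x4) is unit, so x4 = true.
The clause (!x6) is unit, so x6 = false.
The clause (x3) is unit, so x3 = true.
Now (!x3) is unsatisfied and unit — conflict.
So every satisfying assignment has x5 = True.

True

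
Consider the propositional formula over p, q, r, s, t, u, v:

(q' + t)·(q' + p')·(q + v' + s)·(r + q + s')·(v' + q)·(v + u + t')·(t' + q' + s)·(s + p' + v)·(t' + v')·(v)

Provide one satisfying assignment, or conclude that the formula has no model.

UNSATISFIABLE

The clause (v) is unit, so v = 1.
The clause (q) is unit, so q = 1.
The clause (t) is unit, so t = 1.
Now (t') is unsatisfied and unit — conflict.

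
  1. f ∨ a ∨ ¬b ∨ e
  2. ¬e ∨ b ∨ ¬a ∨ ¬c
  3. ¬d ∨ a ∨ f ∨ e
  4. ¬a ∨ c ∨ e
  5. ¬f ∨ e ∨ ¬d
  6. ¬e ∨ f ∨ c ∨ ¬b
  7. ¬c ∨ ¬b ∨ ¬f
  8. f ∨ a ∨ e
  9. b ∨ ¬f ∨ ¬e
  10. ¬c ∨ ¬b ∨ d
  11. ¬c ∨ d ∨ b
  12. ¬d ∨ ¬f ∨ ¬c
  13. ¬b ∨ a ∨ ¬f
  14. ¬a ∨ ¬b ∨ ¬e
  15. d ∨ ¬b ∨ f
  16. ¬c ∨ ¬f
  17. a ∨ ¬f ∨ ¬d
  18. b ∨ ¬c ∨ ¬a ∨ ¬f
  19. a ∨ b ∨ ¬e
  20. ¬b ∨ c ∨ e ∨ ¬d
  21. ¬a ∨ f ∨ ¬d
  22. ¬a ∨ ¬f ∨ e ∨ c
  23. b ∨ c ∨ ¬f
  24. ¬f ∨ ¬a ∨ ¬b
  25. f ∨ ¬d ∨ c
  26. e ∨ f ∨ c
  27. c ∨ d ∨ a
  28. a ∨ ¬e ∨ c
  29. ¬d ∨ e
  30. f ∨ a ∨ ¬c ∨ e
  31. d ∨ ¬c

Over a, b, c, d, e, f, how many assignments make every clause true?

There are 2^6 = 64 truth assignments over (a, b, c, d, e, f).
Split on b. With b = True, the clauses containing b are satisfied and ¬b drops from the rest; 1 of the 2^5 = 32 assignments to the other variables satisfy what remains.
With b = False, by the same count on the reduced clause set, 1 assignment works.
Total: 1 + 1 = 2.

2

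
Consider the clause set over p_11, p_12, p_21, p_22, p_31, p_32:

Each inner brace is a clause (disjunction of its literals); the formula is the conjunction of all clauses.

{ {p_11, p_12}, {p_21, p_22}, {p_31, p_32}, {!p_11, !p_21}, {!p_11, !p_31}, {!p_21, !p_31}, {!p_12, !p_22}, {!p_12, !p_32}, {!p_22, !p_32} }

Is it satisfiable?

No

Branch on p_11: set p_11 = true.
The clause (!p_21) is unit, so p_21 = false.
The clause (p_22) is unit, so p_22 = true.
The clause (!p_31) is unit, so p_31 = false.
The clause (p_32) is unit, so p_32 = true.
That conflicts with the unit clause (!p_32).
Undo p_11 and try p_11 = false.
The clause (p_12) is unit, so p_12 = true.
The clause (!p_22) is unit, so p_22 = false.
The clause (p_21) is unit, so p_21 = true.
The clause (!p_31) is unit, so p_31 = false.
The clause (p_32) is unit, so p_32 = true.
That conflicts with the unit clause (!p_32).
Neither p_11 = true nor p_11 = false works.
No assignment satisfies every clause.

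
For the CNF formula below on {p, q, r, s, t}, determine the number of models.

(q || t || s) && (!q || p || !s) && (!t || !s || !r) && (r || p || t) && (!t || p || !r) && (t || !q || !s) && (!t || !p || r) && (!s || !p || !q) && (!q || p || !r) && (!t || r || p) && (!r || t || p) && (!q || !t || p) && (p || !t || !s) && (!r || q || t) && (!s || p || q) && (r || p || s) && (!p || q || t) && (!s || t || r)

4

There are 2^5 = 32 truth assignments over (p, q, r, s, t).
Split on t. With t = true, the clauses containing t are satisfied and !t drops from the rest; 2 of the 2^4 = 16 assignments to the other variables satisfy what remains.
With t = false, by the same count on the reduced clause set, 2 assignments work.
Total: 2 + 2 = 4.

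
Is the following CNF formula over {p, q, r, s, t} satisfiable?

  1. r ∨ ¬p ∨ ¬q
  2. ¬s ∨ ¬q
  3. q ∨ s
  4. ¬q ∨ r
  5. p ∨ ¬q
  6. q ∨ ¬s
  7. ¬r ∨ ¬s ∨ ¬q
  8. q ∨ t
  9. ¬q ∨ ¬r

Unsatisfiable

Case s = False:
The clause (q) is unit, so q = True.
The clause (r) is unit, so r = True.
That conflicts with the unit clause (¬r).
That branch fails; take s = True instead.
The clause (¬q) is unit, so q = False.
That conflicts with the unit clause (q).
Both values of s lead to a conflict.
No assignment satisfies every clause.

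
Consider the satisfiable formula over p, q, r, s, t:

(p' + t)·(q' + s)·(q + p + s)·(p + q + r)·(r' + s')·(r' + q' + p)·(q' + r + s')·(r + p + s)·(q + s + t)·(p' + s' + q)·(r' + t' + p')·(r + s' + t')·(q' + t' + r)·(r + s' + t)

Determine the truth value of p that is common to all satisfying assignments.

Suppose p = 0.
Branch on q: set q = 0.
From the singleton clause (s), s = 1.
From the singleton clause (r), r = 1.
That conflicts with the unit clause (r').
That branch fails; take q = 1 instead.
From the singleton clause (s), s = 1.
From the singleton clause (r'), r = 0.
That conflicts with the unit clause (r).
Either choice for q ends in contradiction.
So every satisfying assignment has p = True.

True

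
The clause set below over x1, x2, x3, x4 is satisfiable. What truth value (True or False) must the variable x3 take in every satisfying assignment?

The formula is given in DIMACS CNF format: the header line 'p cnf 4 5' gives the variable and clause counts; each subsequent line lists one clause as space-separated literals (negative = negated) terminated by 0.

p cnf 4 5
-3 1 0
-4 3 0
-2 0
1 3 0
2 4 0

Suppose x3 = False.
From the singleton clause (¬x4), x4 = False.
From the singleton clause (¬x2), x2 = False.
But (x2) is also a unit clause — contradiction.
So every satisfying assignment has x3 = True.

True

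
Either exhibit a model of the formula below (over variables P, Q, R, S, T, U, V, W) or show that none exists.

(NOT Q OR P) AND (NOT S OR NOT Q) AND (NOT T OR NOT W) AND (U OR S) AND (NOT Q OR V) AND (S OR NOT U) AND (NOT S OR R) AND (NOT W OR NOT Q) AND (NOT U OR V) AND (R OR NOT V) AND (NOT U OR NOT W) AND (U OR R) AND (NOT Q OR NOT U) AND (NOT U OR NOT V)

Case Q = false:
Case T = false:
Case U = false:
Unit clause (S) forces S = true.
Unit clause (R) forces R = true.
Every clause is now satisfied; P, V, W are unconstrained.

P: false,  Q: false,  R: true,  S: true,  T: false,  U: false,  V: false,  W: false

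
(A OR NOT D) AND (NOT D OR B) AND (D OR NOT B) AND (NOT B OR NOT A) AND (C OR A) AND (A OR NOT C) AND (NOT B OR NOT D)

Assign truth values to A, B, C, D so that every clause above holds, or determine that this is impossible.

A=true, B=false, C=false, D=false

Case A = true:
Unit clause (NOT B) forces B = false.
Unit clause (NOT D) forces D = false.
Every clause is now satisfied; C is unconstrained.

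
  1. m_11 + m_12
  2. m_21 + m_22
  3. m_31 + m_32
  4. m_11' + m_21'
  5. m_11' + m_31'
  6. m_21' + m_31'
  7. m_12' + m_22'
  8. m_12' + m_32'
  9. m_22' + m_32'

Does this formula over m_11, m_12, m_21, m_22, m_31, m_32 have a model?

Suppose m_11 = 1.
The clause (m_21') is unit, so m_21 = 0.
The clause (m_22) is unit, so m_22 = 1.
The clause (m_31') is unit, so m_31 = 0.
The clause (m_32) is unit, so m_32 = 1.
That conflicts with the unit clause (m_32').
Undo m_11 and try m_11 = 0.
The clause (m_12) is unit, so m_12 = 1.
The clause (m_22') is unit, so m_22 = 0.
The clause (m_21) is unit, so m_21 = 1.
The clause (m_31') is unit, so m_31 = 0.
The clause (m_32) is unit, so m_32 = 1.
That conflicts with the unit clause (m_32').
Both values of m_11 lead to a conflict.
No assignment satisfies every clause.

No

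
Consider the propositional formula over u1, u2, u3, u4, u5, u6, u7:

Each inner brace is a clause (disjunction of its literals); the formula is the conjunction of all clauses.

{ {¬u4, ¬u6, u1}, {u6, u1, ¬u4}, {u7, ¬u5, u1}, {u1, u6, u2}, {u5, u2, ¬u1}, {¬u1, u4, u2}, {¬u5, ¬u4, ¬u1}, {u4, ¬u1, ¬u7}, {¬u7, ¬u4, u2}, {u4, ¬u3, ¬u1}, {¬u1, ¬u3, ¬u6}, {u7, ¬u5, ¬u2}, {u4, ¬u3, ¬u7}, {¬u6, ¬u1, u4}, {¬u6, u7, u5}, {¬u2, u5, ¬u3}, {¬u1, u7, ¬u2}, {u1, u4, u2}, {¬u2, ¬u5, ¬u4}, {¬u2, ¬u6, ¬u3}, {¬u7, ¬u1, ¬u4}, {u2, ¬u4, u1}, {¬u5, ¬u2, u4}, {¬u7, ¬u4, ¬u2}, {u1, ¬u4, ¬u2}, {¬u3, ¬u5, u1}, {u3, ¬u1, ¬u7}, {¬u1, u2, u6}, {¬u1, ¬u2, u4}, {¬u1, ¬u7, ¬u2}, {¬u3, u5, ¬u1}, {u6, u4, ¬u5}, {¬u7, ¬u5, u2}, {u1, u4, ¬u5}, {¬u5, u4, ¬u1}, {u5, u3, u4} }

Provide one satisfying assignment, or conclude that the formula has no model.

UNSATISFIABLE

Suppose u4 = False.
Suppose u1 = False.
The clause (u2) is unit, so u2 = True.
The clause (¬u5) is unit, so u5 = False.
The clause (¬u3) is unit, so u3 = False.
Now (u3) is unsatisfied and unit — conflict.
Undo u1 and try u1 = True.
The clause (u2) is unit, so u2 = True.
Now (¬u2) is unsatisfied and unit — conflict.
Either choice for u1 ends in contradiction.
Undo u4 and try u4 = True.
Suppose u6 = False.
The clause (u1) is unit, so u1 = True.
The clause (¬u5) is unit, so u5 = False.
The clause (u2) is unit, so u2 = True.
The clause (¬u3) is unit, so u3 = False.
The clause (u7) is unit, so u7 = True.
Now (¬u7) is unsatisfied and unit — conflict.
Undo u6 and try u6 = True.
The clause (u1) is unit, so u1 = True.
The clause (¬u5) is unit, so u5 = False.
The clause (u2) is unit, so u2 = True.
The clause (¬u3) is unit, so u3 = False.
The clause (u7) is unit, so u7 = True.
Now (¬u7) is unsatisfied and unit — conflict.
Either choice for u6 ends in contradiction.
Either choice for u4 ends in contradiction.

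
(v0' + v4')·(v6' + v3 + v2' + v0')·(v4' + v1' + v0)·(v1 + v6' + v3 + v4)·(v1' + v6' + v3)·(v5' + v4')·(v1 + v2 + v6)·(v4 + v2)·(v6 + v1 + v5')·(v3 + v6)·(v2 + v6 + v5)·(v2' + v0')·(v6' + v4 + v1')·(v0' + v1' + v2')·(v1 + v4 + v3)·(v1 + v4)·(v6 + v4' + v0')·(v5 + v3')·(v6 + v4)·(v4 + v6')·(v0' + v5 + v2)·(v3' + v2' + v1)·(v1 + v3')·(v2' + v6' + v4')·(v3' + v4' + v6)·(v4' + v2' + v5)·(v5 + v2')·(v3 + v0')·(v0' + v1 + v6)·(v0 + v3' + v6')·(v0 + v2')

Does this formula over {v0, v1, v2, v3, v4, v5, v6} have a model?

Yes

Branch on v0: set v0 = 0.
From the singleton clause (v2'), v2 = 0.
From the singleton clause (v4), v4 = 1.
From the singleton clause (v1'), v1 = 0.
From the singleton clause (v5'), v5 = 0.
From the singleton clause (v6), v6 = 1.
From the singleton clause (v3'), v3 = 0.
All clauses are satisfied.
A satisfying assignment: v0: 0; v1: 0; v2: 0; v3: 0; v4: 1; v5: 0; v6: 1.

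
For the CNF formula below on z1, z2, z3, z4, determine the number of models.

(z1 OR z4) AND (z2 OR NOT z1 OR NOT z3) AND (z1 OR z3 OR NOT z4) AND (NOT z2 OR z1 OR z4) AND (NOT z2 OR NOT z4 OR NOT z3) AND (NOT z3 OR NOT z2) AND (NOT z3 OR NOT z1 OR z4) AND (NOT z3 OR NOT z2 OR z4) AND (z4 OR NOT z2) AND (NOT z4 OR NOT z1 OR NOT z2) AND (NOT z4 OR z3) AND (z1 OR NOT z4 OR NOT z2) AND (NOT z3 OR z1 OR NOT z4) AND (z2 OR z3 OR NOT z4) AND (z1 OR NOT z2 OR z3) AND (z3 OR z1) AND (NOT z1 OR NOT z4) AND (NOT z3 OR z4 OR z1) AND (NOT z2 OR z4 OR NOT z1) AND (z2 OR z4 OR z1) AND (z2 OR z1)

1

There are 2^4 = 16 truth assignments over (z1, z2, z3, z4).
Split on z1. With z1 = true, the clauses containing z1 are satisfied and NOT z1 drops from the rest; 1 of the 2^3 = 8 assignments to the other variables satisfy what remains.
With z1 = false, by the same count on the reduced clause set, 0 assignments work.
(One model: z1=T, z2=F, z3=F, z4=F.)
Total: 1 + 0 = 1.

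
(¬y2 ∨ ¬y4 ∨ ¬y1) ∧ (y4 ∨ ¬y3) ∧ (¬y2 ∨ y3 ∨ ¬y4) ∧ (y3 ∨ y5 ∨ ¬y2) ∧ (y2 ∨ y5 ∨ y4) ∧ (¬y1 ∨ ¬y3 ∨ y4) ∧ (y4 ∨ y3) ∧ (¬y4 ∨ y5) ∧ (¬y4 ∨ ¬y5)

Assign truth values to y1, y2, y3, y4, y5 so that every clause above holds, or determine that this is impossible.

UNSATISFIABLE

Suppose y4 = True.
Unit clause (y5) forces y5 = True.
But (¬y5) is also a unit clause — contradiction.
So y4 must be the other value — set y4 = False.
Unit clause (¬y3) forces y3 = False.
But (y3) is also a unit clause — contradiction.
Neither y4 = True nor y4 = False works.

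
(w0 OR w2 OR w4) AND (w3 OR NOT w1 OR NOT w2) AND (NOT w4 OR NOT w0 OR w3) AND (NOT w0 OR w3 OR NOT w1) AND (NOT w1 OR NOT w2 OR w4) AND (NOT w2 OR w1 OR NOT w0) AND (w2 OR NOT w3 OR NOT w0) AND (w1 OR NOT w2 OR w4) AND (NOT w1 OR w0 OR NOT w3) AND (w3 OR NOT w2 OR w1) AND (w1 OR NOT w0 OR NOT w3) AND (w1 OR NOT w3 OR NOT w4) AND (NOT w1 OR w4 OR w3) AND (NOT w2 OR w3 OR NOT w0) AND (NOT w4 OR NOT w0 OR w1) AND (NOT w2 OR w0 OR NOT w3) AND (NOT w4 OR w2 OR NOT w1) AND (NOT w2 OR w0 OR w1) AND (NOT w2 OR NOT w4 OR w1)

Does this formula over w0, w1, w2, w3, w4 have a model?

Satisfiable

Case w0 = true:
Case w4 = true:
From the singleton clause (w3), w3 = true.
From the singleton clause (w2), w2 = true.
From the singleton clause (w1), w1 = true.
Every clause now holds.
A satisfying assignment: w0: true; w1: true; w2: true; w3: true; w4: true.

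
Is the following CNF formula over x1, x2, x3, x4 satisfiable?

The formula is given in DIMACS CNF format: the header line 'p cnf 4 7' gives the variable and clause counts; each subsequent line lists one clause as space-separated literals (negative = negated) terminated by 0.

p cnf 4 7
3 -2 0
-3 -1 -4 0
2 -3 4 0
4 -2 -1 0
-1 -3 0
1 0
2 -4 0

From the singleton clause (x1), x1 = True.
From the singleton clause (¬x3), x3 = False.
From the singleton clause (¬x2), x2 = False.
From the singleton clause (¬x4), x4 = False.
Every clause now holds.
A satisfying assignment: x1: True, x2: False, x3: False, x4: False.

Yes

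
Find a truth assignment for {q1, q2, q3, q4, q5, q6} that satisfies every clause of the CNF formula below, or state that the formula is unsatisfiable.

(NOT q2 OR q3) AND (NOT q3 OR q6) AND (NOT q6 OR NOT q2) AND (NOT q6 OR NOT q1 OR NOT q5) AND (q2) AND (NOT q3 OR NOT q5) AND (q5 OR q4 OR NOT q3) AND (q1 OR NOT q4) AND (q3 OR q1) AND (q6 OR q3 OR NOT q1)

The clause (q2) is unit, so q2 = true.
The clause (q3) is unit, so q3 = true.
The clause (q6) is unit, so q6 = true.
Now (NOT q6) is unsatisfied and unit — conflict.

UNSATISFIABLE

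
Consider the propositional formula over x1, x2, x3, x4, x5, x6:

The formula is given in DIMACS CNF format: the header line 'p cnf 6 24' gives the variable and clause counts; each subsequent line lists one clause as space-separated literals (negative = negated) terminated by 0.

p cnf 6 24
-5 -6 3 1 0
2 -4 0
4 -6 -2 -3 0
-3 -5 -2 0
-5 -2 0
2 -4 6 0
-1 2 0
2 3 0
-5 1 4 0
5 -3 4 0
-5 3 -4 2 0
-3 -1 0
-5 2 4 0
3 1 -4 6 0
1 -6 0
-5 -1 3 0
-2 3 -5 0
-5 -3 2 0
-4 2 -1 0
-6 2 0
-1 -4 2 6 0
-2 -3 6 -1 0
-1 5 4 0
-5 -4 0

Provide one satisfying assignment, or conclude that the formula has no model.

x1 ↦ False, x2 ↦ True, x3 ↦ True, x4 ↦ True, x5 ↦ False, x6 ↦ False

Case x2 = True:
(¬x5) alone gives x5 = False.
Case x3 = True:
(x4) alone gives x4 = True.
(¬x1) alone gives x1 = False.
(¬x6) alone gives x6 = False.
Every clause now holds.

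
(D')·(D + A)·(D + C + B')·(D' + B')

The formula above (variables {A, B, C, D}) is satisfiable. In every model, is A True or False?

True

Suppose A = 0.
Unit clause (D') forces D = 0.
But (D) is also a unit clause — contradiction.
So every satisfying assignment has A = True.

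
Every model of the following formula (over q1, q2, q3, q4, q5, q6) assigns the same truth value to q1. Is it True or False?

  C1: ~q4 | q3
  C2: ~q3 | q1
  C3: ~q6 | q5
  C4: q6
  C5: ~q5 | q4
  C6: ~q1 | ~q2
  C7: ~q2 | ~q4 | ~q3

Suppose q1 = 0.
(~q3) alone gives q3 = 0.
(~q4) alone gives q4 = 0.
(q6) alone gives q6 = 1.
(q5) alone gives q5 = 1.
Now (~q5) is unsatisfied and unit — conflict.
So every satisfying assignment has q1 = True.

True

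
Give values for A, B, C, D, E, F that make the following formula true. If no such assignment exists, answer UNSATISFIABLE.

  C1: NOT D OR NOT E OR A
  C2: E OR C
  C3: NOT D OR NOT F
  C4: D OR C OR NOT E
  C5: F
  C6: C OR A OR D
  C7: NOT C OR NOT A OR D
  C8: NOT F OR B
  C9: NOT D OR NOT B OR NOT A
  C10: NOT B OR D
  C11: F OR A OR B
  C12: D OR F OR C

UNSATISFIABLE

From the singleton clause (F), F = true.
From the singleton clause (NOT D), D = false.
From the singleton clause (B), B = true.
But (NOT B) is also a unit clause — contradiction.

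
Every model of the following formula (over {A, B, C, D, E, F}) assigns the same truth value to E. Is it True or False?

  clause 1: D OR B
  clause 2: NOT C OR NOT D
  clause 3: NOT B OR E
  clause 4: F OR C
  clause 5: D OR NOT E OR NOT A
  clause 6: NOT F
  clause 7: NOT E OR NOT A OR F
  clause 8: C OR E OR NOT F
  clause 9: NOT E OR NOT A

Suppose E = false.
(NOT B) alone gives B = false.
(D) alone gives D = true.
(NOT C) alone gives C = false.
(F) alone gives F = true.
Now (NOT F) is unsatisfied and unit — conflict.
So every satisfying assignment has E = True.

True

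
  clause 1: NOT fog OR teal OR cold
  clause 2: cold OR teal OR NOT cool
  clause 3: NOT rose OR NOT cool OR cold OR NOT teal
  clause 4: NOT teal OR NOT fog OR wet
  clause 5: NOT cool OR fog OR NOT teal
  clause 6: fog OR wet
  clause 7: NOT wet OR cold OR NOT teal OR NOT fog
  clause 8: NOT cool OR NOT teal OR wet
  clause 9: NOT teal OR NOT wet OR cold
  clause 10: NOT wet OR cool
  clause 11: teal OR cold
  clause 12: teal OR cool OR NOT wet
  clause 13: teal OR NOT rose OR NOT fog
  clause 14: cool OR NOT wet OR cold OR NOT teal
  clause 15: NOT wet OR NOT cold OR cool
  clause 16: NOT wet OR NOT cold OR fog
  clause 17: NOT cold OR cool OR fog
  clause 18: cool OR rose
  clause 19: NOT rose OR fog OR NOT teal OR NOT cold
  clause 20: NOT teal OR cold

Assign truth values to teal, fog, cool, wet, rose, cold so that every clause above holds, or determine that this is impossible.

teal ↦ false,  fog ↦ true,  cool ↦ true,  wet ↦ false,  rose ↦ false,  cold ↦ true

Case fog = true:
Case teal = false:
The clause (cold) is unit, so cold = true.
The clause (NOT rose) is unit, so rose = false.
The clause (cool) is unit, so cool = true.
All clauses hold; wet can take either value.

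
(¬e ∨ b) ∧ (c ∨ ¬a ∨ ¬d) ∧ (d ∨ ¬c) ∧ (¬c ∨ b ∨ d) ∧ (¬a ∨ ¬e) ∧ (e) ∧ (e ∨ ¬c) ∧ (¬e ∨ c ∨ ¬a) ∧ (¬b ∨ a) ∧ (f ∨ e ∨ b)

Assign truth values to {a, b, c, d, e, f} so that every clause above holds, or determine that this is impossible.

UNSATISFIABLE

Unit clause (e) forces e = True.
Unit clause (b) forces b = True.
Unit clause (¬a) forces a = False.
Now (a) is unsatisfied and unit — conflict.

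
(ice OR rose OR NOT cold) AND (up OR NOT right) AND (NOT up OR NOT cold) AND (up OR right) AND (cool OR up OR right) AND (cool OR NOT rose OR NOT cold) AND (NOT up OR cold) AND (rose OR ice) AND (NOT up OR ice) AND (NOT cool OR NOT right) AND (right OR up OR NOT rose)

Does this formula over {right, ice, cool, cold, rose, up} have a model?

Case up = true:
From the singleton clause (NOT cold), cold = false.
But (cold) is also a unit clause — contradiction.
That branch fails; take up = false instead.
From the singleton clause (NOT right), right = false.
But (right) is also a unit clause — contradiction.
Neither up = true nor up = false works.
No assignment satisfies every clause.

Unsatisfiable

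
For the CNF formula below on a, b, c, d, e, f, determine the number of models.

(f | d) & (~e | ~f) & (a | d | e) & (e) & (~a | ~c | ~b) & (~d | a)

There are 2^6 = 64 truth assignments over (a, b, c, d, e, f).
Split on d. With d = 1, the clauses containing d are satisfied and ~d drops from the rest; 3 of the 2^5 = 32 assignments to the other variables satisfy what remains.
With d = 0, by the same count on the reduced clause set, 0 assignments work.
Total: 3 + 0 = 3.

3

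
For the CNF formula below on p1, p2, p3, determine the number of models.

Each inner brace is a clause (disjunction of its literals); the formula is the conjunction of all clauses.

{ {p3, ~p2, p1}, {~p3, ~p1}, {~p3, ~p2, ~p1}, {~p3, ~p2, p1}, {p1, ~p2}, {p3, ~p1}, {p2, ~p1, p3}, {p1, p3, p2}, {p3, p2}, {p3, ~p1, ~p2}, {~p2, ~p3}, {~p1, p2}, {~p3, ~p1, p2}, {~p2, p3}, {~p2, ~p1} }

There are 2^3 = 8 truth assignments over (p1, p2, p3).
Split on p3. With p3 = 1, the clauses containing p3 are satisfied and ~p3 drops from the rest; 1 of the 2^2 = 4 assignments to the other variables satisfy what remains.
With p3 = 0, by the same count on the reduced clause set, 0 assignments work.
(One model: p1=F, p2=F, p3=T.)
Total: 1 + 0 = 1.

1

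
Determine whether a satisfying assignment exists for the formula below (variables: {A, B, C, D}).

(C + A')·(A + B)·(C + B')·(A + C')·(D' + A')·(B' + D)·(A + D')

Branch on C: set C = 1.
From the singleton clause (A), A = 1.
From the singleton clause (D'), D = 0.
From the singleton clause (B'), B = 0.
All clauses are satisfied.
A satisfying assignment: A: 1; B: 0; C: 1; D: 0.

Yes, satisfiable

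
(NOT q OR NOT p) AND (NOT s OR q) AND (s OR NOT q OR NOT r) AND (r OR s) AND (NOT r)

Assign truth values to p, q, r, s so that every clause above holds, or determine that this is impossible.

Unit clause (NOT r) forces r = false.
Unit clause (s) forces s = true.
Unit clause (q) forces q = true.
Unit clause (NOT p) forces p = false.
All clauses are satisfied.

p=false; q=true; r=false; s=true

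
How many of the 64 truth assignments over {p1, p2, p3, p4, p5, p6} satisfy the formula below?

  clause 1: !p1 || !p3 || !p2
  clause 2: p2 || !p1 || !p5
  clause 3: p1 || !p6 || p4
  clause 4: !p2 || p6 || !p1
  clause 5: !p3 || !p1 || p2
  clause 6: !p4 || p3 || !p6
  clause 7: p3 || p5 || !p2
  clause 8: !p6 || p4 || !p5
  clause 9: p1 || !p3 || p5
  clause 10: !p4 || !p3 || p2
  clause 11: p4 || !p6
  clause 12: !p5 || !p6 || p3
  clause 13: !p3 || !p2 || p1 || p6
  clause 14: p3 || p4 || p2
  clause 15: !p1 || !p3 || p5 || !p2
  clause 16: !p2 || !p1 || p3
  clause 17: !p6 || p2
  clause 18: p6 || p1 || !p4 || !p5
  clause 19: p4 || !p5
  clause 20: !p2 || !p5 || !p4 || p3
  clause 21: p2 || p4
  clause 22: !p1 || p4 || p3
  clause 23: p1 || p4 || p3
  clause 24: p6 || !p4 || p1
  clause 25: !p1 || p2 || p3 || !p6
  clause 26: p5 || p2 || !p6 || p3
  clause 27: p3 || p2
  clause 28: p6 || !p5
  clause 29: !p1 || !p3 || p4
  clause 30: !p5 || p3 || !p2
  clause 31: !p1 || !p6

There are 2^6 = 64 truth assignments over (p1, p2, p3, p4, p5, p6).
Split on p2. With p2 = true, the clauses containing p2 are satisfied and !p2 drops from the rest; 1 of the 2^5 = 32 assignments to the other variables satisfy what remains.
With p2 = false, by the same count on the reduced clause set, 0 assignments work.
(One model: p1=F, p2=T, p3=T, p4=T, p5=T, p6=T.)
Total: 1 + 0 = 1.

1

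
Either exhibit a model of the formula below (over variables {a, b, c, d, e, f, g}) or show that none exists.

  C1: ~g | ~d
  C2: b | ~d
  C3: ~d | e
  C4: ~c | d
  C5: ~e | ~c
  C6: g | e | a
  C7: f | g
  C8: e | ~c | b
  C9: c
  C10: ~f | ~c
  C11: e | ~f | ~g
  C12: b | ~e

UNSATISFIABLE

(c) alone gives c = 1.
(d) alone gives d = 1.
(~g) alone gives g = 0.
(b) alone gives b = 1.
(e) alone gives e = 1.
Now (~e) is unsatisfied and unit — conflict.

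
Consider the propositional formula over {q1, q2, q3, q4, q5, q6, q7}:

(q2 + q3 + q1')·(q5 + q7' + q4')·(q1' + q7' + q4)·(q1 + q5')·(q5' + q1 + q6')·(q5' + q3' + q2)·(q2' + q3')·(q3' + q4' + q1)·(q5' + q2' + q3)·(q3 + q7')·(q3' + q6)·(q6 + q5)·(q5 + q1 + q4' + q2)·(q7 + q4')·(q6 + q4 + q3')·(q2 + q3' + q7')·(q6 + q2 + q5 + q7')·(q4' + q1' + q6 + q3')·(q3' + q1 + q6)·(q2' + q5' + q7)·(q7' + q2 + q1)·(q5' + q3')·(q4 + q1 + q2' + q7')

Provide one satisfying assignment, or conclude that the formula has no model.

q1: 1,  q2: 0,  q3: 1,  q4: 0,  q5: 0,  q6: 1,  q7: 0

Try q1 = 1.
Try q2 = 0.
(q3) alone gives q3 = 1.
(q5') alone gives q5 = 0.
(q6) alone gives q6 = 1.
(q7') alone gives q7 = 0.
(q4') alone gives q4 = 0.
All clauses are satisfied.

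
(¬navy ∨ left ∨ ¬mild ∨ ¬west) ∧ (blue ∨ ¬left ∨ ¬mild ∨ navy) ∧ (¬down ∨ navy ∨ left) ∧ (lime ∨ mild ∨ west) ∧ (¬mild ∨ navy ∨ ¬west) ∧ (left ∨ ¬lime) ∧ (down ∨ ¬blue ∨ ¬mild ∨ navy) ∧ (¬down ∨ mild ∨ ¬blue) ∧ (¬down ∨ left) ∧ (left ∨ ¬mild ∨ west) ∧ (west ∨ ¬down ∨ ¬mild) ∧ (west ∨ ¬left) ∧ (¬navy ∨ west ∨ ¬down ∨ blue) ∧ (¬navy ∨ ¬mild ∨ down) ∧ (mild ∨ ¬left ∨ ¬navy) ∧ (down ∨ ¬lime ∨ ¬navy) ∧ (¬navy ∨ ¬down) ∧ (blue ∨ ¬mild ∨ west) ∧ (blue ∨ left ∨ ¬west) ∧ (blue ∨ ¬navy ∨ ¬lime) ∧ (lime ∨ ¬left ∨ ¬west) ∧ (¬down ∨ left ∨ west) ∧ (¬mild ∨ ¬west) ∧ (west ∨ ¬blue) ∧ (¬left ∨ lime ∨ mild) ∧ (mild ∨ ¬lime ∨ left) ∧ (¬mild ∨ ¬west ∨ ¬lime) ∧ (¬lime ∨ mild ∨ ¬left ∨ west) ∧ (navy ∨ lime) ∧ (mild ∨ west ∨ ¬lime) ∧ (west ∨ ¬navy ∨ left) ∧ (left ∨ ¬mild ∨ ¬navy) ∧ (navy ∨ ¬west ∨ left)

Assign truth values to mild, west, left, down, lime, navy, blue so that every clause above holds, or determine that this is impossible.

Suppose left = True.
Unit clause (west) forces west = True.
Unit clause (lime) forces lime = True.
Unit clause (¬mild) forces mild = False.
Unit clause (¬navy) forces navy = False.
Suppose down = True.
Unit clause (¬blue) forces blue = False.
This assignment satisfies each clause.

mild=False, west=True, left=True, down=True, lime=True, navy=False, blue=False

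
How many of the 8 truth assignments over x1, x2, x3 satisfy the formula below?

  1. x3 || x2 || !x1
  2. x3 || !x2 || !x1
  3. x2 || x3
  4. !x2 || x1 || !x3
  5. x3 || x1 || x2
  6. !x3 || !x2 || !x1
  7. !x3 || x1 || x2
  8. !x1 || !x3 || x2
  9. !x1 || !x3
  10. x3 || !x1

There are 2^3 = 8 truth assignments over (x1, x2, x3).
Check each against the 10 clauses (columns in the order x1, x2, x3):
  F F F  ✗ fails (x2 || x3)
  F F T  ✗ fails (!x3 || x1 || x2)
  F T F  ✓ satisfies all
  F T T  ✗ fails (!x2 || x1 || !x3)
  T F F  ✗ fails (x3 || x2 || !x1)
  T F T  ✗ fails (!x1 || !x3 || x2)
  T T F  ✗ fails (x3 || !x2 || !x1)
  T T T  ✗ fails (!x3 || !x2 || !x1)
1 of the 8 rows is a model.

1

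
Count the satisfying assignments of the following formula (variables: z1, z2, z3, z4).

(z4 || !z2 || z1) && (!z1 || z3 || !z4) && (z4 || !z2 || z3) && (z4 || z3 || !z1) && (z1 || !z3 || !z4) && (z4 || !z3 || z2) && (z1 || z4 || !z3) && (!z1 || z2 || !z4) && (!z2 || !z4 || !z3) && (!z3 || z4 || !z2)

3

There are 2^4 = 16 truth assignments over (z1, z2, z3, z4).
Split on z3. With z3 = true, the clauses containing z3 are satisfied and !z3 drops from the rest; 0 of the 2^3 = 8 assignments to the other variables satisfy what remains.
With z3 = false, by the same count on the reduced clause set, 3 assignments work.
(One model: z1=F, z2=F, z3=F, z4=F.)
Total: 0 + 3 = 3.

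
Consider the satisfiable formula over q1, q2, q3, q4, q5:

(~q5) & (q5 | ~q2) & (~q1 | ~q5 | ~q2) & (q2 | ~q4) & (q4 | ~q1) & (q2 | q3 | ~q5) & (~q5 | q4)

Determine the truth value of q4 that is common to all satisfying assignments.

False

Suppose q4 = 1.
(~q5) alone gives q5 = 0.
(~q2) alone gives q2 = 0.
Now (q2) is unsatisfied and unit — conflict.
So every satisfying assignment has q4 = False.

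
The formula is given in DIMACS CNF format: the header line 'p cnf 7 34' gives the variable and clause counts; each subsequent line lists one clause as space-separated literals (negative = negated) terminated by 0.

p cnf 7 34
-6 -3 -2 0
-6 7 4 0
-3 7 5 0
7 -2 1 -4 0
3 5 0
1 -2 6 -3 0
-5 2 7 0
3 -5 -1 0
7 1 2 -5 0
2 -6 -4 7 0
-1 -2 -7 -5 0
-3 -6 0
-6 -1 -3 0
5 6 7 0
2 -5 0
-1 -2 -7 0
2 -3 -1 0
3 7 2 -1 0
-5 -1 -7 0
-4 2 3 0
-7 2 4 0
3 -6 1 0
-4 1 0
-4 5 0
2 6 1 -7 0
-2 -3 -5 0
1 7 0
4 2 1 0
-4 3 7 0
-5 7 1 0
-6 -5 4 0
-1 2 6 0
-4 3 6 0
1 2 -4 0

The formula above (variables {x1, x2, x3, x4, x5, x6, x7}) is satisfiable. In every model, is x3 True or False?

Suppose x3 = True.
The clause (¬x6) is unit, so x6 = False.
Try x7 = True.
Try x1 = True.
The clause (¬x2) is unit, so x2 = False.
But (x2) is also a unit clause — contradiction.
Undo x1 and try x1 = False.
The clause (¬x2) is unit, so x2 = False.
But (x2) is also a unit clause — contradiction.
Either choice for x1 ends in contradiction.
Undo x7 and try x7 = False.
The clause (x5) is unit, so x5 = True.
The clause (x2) is unit, so x2 = True.
But (¬x2) is also a unit clause — contradiction.
Either choice for x7 ends in contradiction.
So every satisfying assignment has x3 = False.

False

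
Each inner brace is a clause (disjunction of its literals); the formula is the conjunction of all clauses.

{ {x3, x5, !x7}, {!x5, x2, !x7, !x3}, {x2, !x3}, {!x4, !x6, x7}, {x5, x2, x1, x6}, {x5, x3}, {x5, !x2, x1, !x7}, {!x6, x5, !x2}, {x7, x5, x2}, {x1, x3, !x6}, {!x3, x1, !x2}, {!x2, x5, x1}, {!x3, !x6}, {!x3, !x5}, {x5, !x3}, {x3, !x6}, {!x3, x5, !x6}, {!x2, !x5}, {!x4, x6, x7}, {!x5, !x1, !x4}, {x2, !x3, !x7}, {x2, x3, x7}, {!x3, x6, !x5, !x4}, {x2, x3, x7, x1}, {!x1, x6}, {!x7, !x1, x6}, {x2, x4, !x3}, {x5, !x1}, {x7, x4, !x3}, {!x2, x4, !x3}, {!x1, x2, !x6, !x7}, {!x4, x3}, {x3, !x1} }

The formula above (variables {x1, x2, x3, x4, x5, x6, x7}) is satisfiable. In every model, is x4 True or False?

Suppose x4 = true.
The clause (x3) is unit, so x3 = true.
The clause (x2) is unit, so x2 = true.
The clause (x1) is unit, so x1 = true.
The clause (!x6) is unit, so x6 = false.
That conflicts with the unit clause (x6).
So every satisfying assignment has x4 = False.

False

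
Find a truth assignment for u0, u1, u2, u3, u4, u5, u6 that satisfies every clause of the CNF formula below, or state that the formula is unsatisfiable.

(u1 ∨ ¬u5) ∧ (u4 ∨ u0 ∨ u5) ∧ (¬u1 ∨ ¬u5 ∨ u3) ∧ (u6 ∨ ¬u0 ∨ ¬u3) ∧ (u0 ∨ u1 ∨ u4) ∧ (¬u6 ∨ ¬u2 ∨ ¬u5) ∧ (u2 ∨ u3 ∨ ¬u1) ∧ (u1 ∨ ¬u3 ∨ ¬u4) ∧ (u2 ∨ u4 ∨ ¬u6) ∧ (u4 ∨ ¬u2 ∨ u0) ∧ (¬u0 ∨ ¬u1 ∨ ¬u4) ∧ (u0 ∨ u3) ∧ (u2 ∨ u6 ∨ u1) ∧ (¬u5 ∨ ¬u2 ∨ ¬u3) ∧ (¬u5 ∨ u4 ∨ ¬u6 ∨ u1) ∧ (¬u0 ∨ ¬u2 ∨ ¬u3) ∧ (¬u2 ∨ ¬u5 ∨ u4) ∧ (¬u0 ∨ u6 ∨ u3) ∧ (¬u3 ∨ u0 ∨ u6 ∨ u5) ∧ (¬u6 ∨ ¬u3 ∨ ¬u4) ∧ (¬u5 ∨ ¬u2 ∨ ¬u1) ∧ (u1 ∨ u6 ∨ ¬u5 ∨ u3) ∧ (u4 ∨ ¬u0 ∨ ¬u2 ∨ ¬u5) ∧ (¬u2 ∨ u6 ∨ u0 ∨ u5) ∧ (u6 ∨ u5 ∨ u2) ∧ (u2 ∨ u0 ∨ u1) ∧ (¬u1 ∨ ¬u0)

Try u1 = False.
The clause (¬u5) is unit, so u5 = False.
Try u4 = True.
The clause (¬u3) is unit, so u3 = False.
The clause (u0) is unit, so u0 = True.
The clause (u6) is unit, so u6 = True.
Every clause is now satisfied; u2 is unconstrained.

u0: True, u1: False, u2: False, u3: False, u4: True, u5: False, u6: True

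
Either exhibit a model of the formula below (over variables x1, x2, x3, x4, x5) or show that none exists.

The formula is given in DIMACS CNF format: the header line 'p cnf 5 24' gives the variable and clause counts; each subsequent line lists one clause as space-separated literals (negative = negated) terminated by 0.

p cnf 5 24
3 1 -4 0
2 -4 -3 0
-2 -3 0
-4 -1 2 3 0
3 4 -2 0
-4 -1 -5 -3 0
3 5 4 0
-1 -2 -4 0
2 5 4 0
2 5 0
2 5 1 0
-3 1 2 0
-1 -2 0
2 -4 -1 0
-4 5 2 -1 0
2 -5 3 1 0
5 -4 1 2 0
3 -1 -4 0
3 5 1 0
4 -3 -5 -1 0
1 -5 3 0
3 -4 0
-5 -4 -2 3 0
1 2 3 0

x1=True, x2=False, x3=False, x4=False, x5=True

Suppose x2 = False.
From the singleton clause (x5), x5 = True.
Suppose x4 = False.
Suppose x3 = False.
From the singleton clause (x1), x1 = True.
This assignment satisfies each clause.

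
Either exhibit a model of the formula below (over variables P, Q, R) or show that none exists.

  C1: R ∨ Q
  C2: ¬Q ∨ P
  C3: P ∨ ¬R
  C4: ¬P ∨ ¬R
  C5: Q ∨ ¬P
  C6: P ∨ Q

P=True; Q=True; R=False

Branch on R: set R = False.
The clause (Q) is unit, so Q = True.
The clause (P) is unit, so P = True.
This assignment satisfies each clause.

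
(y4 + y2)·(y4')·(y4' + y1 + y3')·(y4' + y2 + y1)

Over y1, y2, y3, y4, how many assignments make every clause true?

4

There are 2^4 = 16 truth assignments over (y1, y2, y3, y4).
Check each against the 4 clauses (columns in the order y1, y2, y3, y4):
  F F F F  ✗ fails (y4 + y2)
  F F F T  ✗ fails (y4')
  F F T F  ✗ fails (y4 + y2)
  F F T T  ✗ fails (y4')
  F T F F  ✓ satisfies all
  F T F T  ✗ fails (y4')
  F T T F  ✓ satisfies all
  F T T T  ✗ fails (y4')
  T F F F  ✗ fails (y4 + y2)
  T F F T  ✗ fails (y4')
  T F T F  ✗ fails (y4 + y2)
  T F T T  ✗ fails (y4')
  T T F F  ✓ satisfies all
  T T F T  ✗ fails (y4')
  T T T F  ✓ satisfies all
  T T T T  ✗ fails (y4')
4 of the 16 rows are models.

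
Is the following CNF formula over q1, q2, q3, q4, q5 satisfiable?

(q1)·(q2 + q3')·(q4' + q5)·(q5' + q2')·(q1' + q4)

The clause (q1) is unit, so q1 = 1.
The clause (q4) is unit, so q4 = 1.
The clause (q5) is unit, so q5 = 1.
The clause (q2') is unit, so q2 = 0.
The clause (q3') is unit, so q3 = 0.
This assignment satisfies each clause.
A satisfying assignment: q1 ↦ 1, q2 ↦ 0, q3 ↦ 0, q4 ↦ 1, q5 ↦ 1.

Yes, satisfiable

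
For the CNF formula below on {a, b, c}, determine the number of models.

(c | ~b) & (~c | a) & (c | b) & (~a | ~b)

1

There are 2^3 = 8 truth assignments over (a, b, c).
Check each against the 4 clauses (columns in the order a, b, c):
  F F F  ✗ fails (c | b)
  F F T  ✗ fails (~c | a)
  F T F  ✗ fails (c | ~b)
  F T T  ✗ fails (~c | a)
  T F F  ✗ fails (c | b)
  T F T  ✓ satisfies all
  T T F  ✗ fails (c | ~b)
  T T T  ✗ fails (~a | ~b)
1 of the 8 rows is a model.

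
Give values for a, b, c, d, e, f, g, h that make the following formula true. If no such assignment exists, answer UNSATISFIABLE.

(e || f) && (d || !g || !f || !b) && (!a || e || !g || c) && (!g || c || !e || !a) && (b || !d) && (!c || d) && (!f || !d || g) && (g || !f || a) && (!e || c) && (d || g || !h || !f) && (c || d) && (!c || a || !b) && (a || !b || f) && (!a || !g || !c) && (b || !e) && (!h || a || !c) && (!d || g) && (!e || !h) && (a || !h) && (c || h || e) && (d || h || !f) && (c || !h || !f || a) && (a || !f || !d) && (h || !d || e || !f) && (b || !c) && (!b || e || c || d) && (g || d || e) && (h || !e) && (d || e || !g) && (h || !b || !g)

Case e = true:
The clause (c) is unit, so c = true.
The clause (d) is unit, so d = true.
The clause (b) is unit, so b = true.
The clause (a) is unit, so a = true.
The clause (!g) is unit, so g = false.
Now (g) is unsatisfied and unit — conflict.
Undo e and try e = false.
The clause (f) is unit, so f = true.
Case b = true:
Case d = true:
The clause (g) is unit, so g = true.
The clause (a) is unit, so a = true.
The clause (c) is unit, so c = true.
Now (!c) is unsatisfied and unit — conflict.
Undo d and try d = false.
The clause (!g) is unit, so g = false.
Now (g) is unsatisfied and unit — conflict.
Neither d = true nor d = false works.
Undo b and try b = false.
The clause (!d) is unit, so d = false.
The clause (!c) is unit, so c = false.
Now (c) is unsatisfied and unit — conflict.
Neither b = true nor b = false works.
Neither e = true nor e = false works.

UNSATISFIABLE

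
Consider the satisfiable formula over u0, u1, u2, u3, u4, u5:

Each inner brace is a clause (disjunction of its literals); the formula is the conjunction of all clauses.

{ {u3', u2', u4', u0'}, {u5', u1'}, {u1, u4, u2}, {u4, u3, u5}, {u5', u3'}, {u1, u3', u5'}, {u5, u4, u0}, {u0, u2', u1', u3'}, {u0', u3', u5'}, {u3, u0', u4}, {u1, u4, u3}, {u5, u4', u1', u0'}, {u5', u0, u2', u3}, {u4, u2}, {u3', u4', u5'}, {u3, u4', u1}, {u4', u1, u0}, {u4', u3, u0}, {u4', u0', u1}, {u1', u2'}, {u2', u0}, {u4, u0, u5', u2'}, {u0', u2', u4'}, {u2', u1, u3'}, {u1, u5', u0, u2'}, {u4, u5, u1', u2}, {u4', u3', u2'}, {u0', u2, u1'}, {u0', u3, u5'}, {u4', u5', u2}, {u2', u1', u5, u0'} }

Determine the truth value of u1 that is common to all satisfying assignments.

True

Suppose u1 = 0.
Case u4 = 1:
(u3) alone gives u3 = 1.
(u5') alone gives u5 = 0.
(u0) alone gives u0 = 1.
Now (u0') is unsatisfied and unit — conflict.
Undo u4 and try u4 = 0.
(u2) alone gives u2 = 1.
(u3) alone gives u3 = 1.
Now (u3') is unsatisfied and unit — conflict.
Either choice for u4 ends in contradiction.
So every satisfying assignment has u1 = True.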